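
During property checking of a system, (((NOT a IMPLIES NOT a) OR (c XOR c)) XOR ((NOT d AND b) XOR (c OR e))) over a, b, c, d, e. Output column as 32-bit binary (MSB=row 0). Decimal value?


Formula: (((NOT a IMPLIES NOT a) OR (c XOR c)) XOR ((NOT d AND b) XOR (c OR e))) over a, b, c, d, e (32 rows)
Evaluate each row (bits = a,b,c,d,e, MSB first):
  row 0 [00000]: (((NOT 0 IMPLIES NOT 0) OR (0 XOR 0)) XOR ((NOT 0 AND 0) XOR (0 OR 0))) -> 1
  row 1 [00001]: (((NOT 0 IMPLIES NOT 0) OR (0 XOR 0)) XOR ((NOT 0 AND 0) XOR (0 OR 1))) -> 0
  row 2 [00010]: (((NOT 0 IMPLIES NOT 0) OR (0 XOR 0)) XOR ((NOT 1 AND 0) XOR (0 OR 0))) -> 1
  row 3 [00011]: (((NOT 0 IMPLIES NOT 0) OR (0 XOR 0)) XOR ((NOT 1 AND 0) XOR (0 OR 1))) -> 0
  row 4 [00100]: (((NOT 0 IMPLIES NOT 0) OR (1 XOR 1)) XOR ((NOT 0 AND 0) XOR (1 OR 0))) -> 0
  row 5 [00101]: (((NOT 0 IMPLIES NOT 0) OR (1 XOR 1)) XOR ((NOT 0 AND 0) XOR (1 OR 1))) -> 0
  row 6 [00110]: (((NOT 0 IMPLIES NOT 0) OR (1 XOR 1)) XOR ((NOT 1 AND 0) XOR (1 OR 0))) -> 0
  row 7 [00111]: (((NOT 0 IMPLIES NOT 0) OR (1 XOR 1)) XOR ((NOT 1 AND 0) XOR (1 OR 1))) -> 0
  row 8 [01000]: (((NOT 0 IMPLIES NOT 0) OR (0 XOR 0)) XOR ((NOT 0 AND 1) XOR (0 OR 0))) -> 0
  row 9 [01001]: (((NOT 0 IMPLIES NOT 0) OR (0 XOR 0)) XOR ((NOT 0 AND 1) XOR (0 OR 1))) -> 1
  row 10 [01010]: (((NOT 0 IMPLIES NOT 0) OR (0 XOR 0)) XOR ((NOT 1 AND 1) XOR (0 OR 0))) -> 1
  row 11 [01011]: (((NOT 0 IMPLIES NOT 0) OR (0 XOR 0)) XOR ((NOT 1 AND 1) XOR (0 OR 1))) -> 0
  row 12 [01100]: (((NOT 0 IMPLIES NOT 0) OR (1 XOR 1)) XOR ((NOT 0 AND 1) XOR (1 OR 0))) -> 1
  row 13 [01101]: (((NOT 0 IMPLIES NOT 0) OR (1 XOR 1)) XOR ((NOT 0 AND 1) XOR (1 OR 1))) -> 1
  row 14 [01110]: (((NOT 0 IMPLIES NOT 0) OR (1 XOR 1)) XOR ((NOT 1 AND 1) XOR (1 OR 0))) -> 0
  row 15 [01111]: (((NOT 0 IMPLIES NOT 0) OR (1 XOR 1)) XOR ((NOT 1 AND 1) XOR (1 OR 1))) -> 0
  row 16 [10000]: (((NOT 1 IMPLIES NOT 1) OR (0 XOR 0)) XOR ((NOT 0 AND 0) XOR (0 OR 0))) -> 1
  row 17 [10001]: (((NOT 1 IMPLIES NOT 1) OR (0 XOR 0)) XOR ((NOT 0 AND 0) XOR (0 OR 1))) -> 0
  row 18 [10010]: (((NOT 1 IMPLIES NOT 1) OR (0 XOR 0)) XOR ((NOT 1 AND 0) XOR (0 OR 0))) -> 1
  row 19 [10011]: (((NOT 1 IMPLIES NOT 1) OR (0 XOR 0)) XOR ((NOT 1 AND 0) XOR (0 OR 1))) -> 0
  row 20 [10100]: (((NOT 1 IMPLIES NOT 1) OR (1 XOR 1)) XOR ((NOT 0 AND 0) XOR (1 OR 0))) -> 0
  row 21 [10101]: (((NOT 1 IMPLIES NOT 1) OR (1 XOR 1)) XOR ((NOT 0 AND 0) XOR (1 OR 1))) -> 0
  row 22 [10110]: (((NOT 1 IMPLIES NOT 1) OR (1 XOR 1)) XOR ((NOT 1 AND 0) XOR (1 OR 0))) -> 0
  row 23 [10111]: (((NOT 1 IMPLIES NOT 1) OR (1 XOR 1)) XOR ((NOT 1 AND 0) XOR (1 OR 1))) -> 0
  row 24 [11000]: (((NOT 1 IMPLIES NOT 1) OR (0 XOR 0)) XOR ((NOT 0 AND 1) XOR (0 OR 0))) -> 0
  row 25 [11001]: (((NOT 1 IMPLIES NOT 1) OR (0 XOR 0)) XOR ((NOT 0 AND 1) XOR (0 OR 1))) -> 1
  row 26 [11010]: (((NOT 1 IMPLIES NOT 1) OR (0 XOR 0)) XOR ((NOT 1 AND 1) XOR (0 OR 0))) -> 1
  row 27 [11011]: (((NOT 1 IMPLIES NOT 1) OR (0 XOR 0)) XOR ((NOT 1 AND 1) XOR (0 OR 1))) -> 0
  row 28 [11100]: (((NOT 1 IMPLIES NOT 1) OR (1 XOR 1)) XOR ((NOT 0 AND 1) XOR (1 OR 0))) -> 1
  row 29 [11101]: (((NOT 1 IMPLIES NOT 1) OR (1 XOR 1)) XOR ((NOT 0 AND 1) XOR (1 OR 1))) -> 1
  row 30 [11110]: (((NOT 1 IMPLIES NOT 1) OR (1 XOR 1)) XOR ((NOT 1 AND 1) XOR (1 OR 0))) -> 0
  row 31 [11111]: (((NOT 1 IMPLIES NOT 1) OR (1 XOR 1)) XOR ((NOT 1 AND 1) XOR (1 OR 1))) -> 0
Full result column, 4 rows per line (a,b,c fixed per line; d,e runs 00..11 left to right):
  rows 0-3 [a,b,c=000]: 1010  = hex A
  rows 4-7 [a,b,c=001]: 0000  = hex 0
  rows 8-11 [a,b,c=010]: 0110  = hex 6
  rows 12-15 [a,b,c=011]: 1100  = hex C
  rows 16-19 [a,b,c=100]: 1010  = hex A
  rows 20-23 [a,b,c=101]: 0000  = hex 0
  rows 24-27 [a,b,c=110]: 0110  = hex 6
  rows 28-31 [a,b,c=111]: 1100  = hex C
Output column (row 0 .. row 31) = 10100000011011001010000001101100
Output column grouped in 4s = 1010 0000 0110 1100 1010 0000 0110 1100 = 0xA06CA06C
Convert to decimal digit by digit (value = value*16 + digit):
  A -> 10
  10*16 + 0 = 160
  160*16 + 6 = 2566
  2566*16 + 12 (C) = 41068
  41068*16 + 10 (A) = 657098
  657098*16 + 0 = 10513568
  10513568*16 + 6 = 168217094
  168217094*16 + 12 (C) = 2691473516
Decimal = 2691473516

2691473516


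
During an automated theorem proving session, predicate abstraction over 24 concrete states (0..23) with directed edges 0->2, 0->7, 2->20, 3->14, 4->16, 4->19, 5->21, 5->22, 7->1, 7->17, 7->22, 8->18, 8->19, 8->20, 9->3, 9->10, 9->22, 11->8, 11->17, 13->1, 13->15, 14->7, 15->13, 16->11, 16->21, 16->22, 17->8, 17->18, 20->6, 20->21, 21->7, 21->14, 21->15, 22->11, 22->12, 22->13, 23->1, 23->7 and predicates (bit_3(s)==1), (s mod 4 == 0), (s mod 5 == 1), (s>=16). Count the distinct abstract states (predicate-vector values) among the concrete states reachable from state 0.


BFS from 0:
Concrete reachable: {0, 1, 2, 6, 7, 8, 11, 12, 13, 14, 15, 17, 18, 19, 20, 21, 22}
Abstract via predicates (bit_3(s)==1), (s mod 4 == 0), (s mod 5 == 1), (s>=16):
  (0,0,0,0) <- {2, 7}
  (0,0,0,1) <- {17, 18, 19, 22}
  (0,0,1,0) <- {1, 6}
  (0,0,1,1) <- {21}
  (0,1,0,0) <- {0}
  (0,1,0,1) <- {20}
  (1,0,0,0) <- {13, 14, 15}
  (1,0,1,0) <- {11}
  (1,1,0,0) <- {8, 12}
Distinct abstract states = 9

9


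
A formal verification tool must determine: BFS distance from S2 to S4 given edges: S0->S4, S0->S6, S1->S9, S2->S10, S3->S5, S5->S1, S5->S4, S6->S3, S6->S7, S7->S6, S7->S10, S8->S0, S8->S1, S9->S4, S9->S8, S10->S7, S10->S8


BFS layer-by-layer from S2:
  dist 0: {S2}
  dist 1: {S10}
  dist 2: {S7, S8}
  dist 3: {S0, S1, S6}
  dist 4: {S3, S4, S9}
  -> S4 reached at distance 4
Shortest path length = 4

4


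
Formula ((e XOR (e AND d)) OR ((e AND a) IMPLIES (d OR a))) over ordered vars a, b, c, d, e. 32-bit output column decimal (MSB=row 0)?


Formula: ((e XOR (e AND d)) OR ((e AND a) IMPLIES (d OR a))) over a, b, c, d, e (32 rows)
Evaluate each row (bits = a,b,c,d,e, MSB first):
  row 0 [00000]: ((0 XOR (0 AND 0)) OR ((0 AND 0) IMPLIES (0 OR 0))) -> 1
  row 1 [00001]: ((1 XOR (1 AND 0)) OR ((1 AND 0) IMPLIES (0 OR 0))) -> 1
  row 2 [00010]: ((0 XOR (0 AND 1)) OR ((0 AND 0) IMPLIES (1 OR 0))) -> 1
  row 3 [00011]: ((1 XOR (1 AND 1)) OR ((1 AND 0) IMPLIES (1 OR 0))) -> 1
  row 4 [00100]: ((0 XOR (0 AND 0)) OR ((0 AND 0) IMPLIES (0 OR 0))) -> 1
  row 5 [00101]: ((1 XOR (1 AND 0)) OR ((1 AND 0) IMPLIES (0 OR 0))) -> 1
  row 6 [00110]: ((0 XOR (0 AND 1)) OR ((0 AND 0) IMPLIES (1 OR 0))) -> 1
  row 7 [00111]: ((1 XOR (1 AND 1)) OR ((1 AND 0) IMPLIES (1 OR 0))) -> 1
  row 8 [01000]: ((0 XOR (0 AND 0)) OR ((0 AND 0) IMPLIES (0 OR 0))) -> 1
  row 9 [01001]: ((1 XOR (1 AND 0)) OR ((1 AND 0) IMPLIES (0 OR 0))) -> 1
  row 10 [01010]: ((0 XOR (0 AND 1)) OR ((0 AND 0) IMPLIES (1 OR 0))) -> 1
  row 11 [01011]: ((1 XOR (1 AND 1)) OR ((1 AND 0) IMPLIES (1 OR 0))) -> 1
  row 12 [01100]: ((0 XOR (0 AND 0)) OR ((0 AND 0) IMPLIES (0 OR 0))) -> 1
  row 13 [01101]: ((1 XOR (1 AND 0)) OR ((1 AND 0) IMPLIES (0 OR 0))) -> 1
  row 14 [01110]: ((0 XOR (0 AND 1)) OR ((0 AND 0) IMPLIES (1 OR 0))) -> 1
  row 15 [01111]: ((1 XOR (1 AND 1)) OR ((1 AND 0) IMPLIES (1 OR 0))) -> 1
  row 16 [10000]: ((0 XOR (0 AND 0)) OR ((0 AND 1) IMPLIES (0 OR 1))) -> 1
  row 17 [10001]: ((1 XOR (1 AND 0)) OR ((1 AND 1) IMPLIES (0 OR 1))) -> 1
  row 18 [10010]: ((0 XOR (0 AND 1)) OR ((0 AND 1) IMPLIES (1 OR 1))) -> 1
  row 19 [10011]: ((1 XOR (1 AND 1)) OR ((1 AND 1) IMPLIES (1 OR 1))) -> 1
  row 20 [10100]: ((0 XOR (0 AND 0)) OR ((0 AND 1) IMPLIES (0 OR 1))) -> 1
  row 21 [10101]: ((1 XOR (1 AND 0)) OR ((1 AND 1) IMPLIES (0 OR 1))) -> 1
  row 22 [10110]: ((0 XOR (0 AND 1)) OR ((0 AND 1) IMPLIES (1 OR 1))) -> 1
  row 23 [10111]: ((1 XOR (1 AND 1)) OR ((1 AND 1) IMPLIES (1 OR 1))) -> 1
  row 24 [11000]: ((0 XOR (0 AND 0)) OR ((0 AND 1) IMPLIES (0 OR 1))) -> 1
  row 25 [11001]: ((1 XOR (1 AND 0)) OR ((1 AND 1) IMPLIES (0 OR 1))) -> 1
  row 26 [11010]: ((0 XOR (0 AND 1)) OR ((0 AND 1) IMPLIES (1 OR 1))) -> 1
  row 27 [11011]: ((1 XOR (1 AND 1)) OR ((1 AND 1) IMPLIES (1 OR 1))) -> 1
  row 28 [11100]: ((0 XOR (0 AND 0)) OR ((0 AND 1) IMPLIES (0 OR 1))) -> 1
  row 29 [11101]: ((1 XOR (1 AND 0)) OR ((1 AND 1) IMPLIES (0 OR 1))) -> 1
  row 30 [11110]: ((0 XOR (0 AND 1)) OR ((0 AND 1) IMPLIES (1 OR 1))) -> 1
  row 31 [11111]: ((1 XOR (1 AND 1)) OR ((1 AND 1) IMPLIES (1 OR 1))) -> 1
Full result column, 4 rows per line (a,b,c fixed per line; d,e runs 00..11 left to right):
  rows 0-3 [a,b,c=000]: 1111  = hex F
  rows 4-7 [a,b,c=001]: 1111  = hex F
  rows 8-11 [a,b,c=010]: 1111  = hex F
  rows 12-15 [a,b,c=011]: 1111  = hex F
  rows 16-19 [a,b,c=100]: 1111  = hex F
  rows 20-23 [a,b,c=101]: 1111  = hex F
  rows 24-27 [a,b,c=110]: 1111  = hex F
  rows 28-31 [a,b,c=111]: 1111  = hex F
Output column (row 0 .. row 31) = 11111111111111111111111111111111
Output column grouped in 4s = 1111 1111 1111 1111 1111 1111 1111 1111 = 0xFFFFFFFF
Convert to decimal digit by digit (value = value*16 + digit):
  F -> 15
  15*16 + 15 (F) = 255
  255*16 + 15 (F) = 4095
  4095*16 + 15 (F) = 65535
  65535*16 + 15 (F) = 1048575
  1048575*16 + 15 (F) = 16777215
  16777215*16 + 15 (F) = 268435455
  268435455*16 + 15 (F) = 4294967295
Decimal = 4294967295

4294967295


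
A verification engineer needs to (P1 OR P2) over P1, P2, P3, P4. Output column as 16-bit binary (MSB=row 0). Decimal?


Formula: (P1 OR P2) over P1, P2, P3, P4 (16 rows)
Evaluate each row (bits = P1,P2,P3,P4, MSB first):
  row 0 [0000]: (0 OR 0) -> 0
  row 1 [0001]: (0 OR 0) -> 0
  row 2 [0010]: (0 OR 0) -> 0
  row 3 [0011]: (0 OR 0) -> 0
  row 4 [0100]: (0 OR 1) -> 1
  row 5 [0101]: (0 OR 1) -> 1
  row 6 [0110]: (0 OR 1) -> 1
  row 7 [0111]: (0 OR 1) -> 1
  row 8 [1000]: (1 OR 0) -> 1
  row 9 [1001]: (1 OR 0) -> 1
  row 10 [1010]: (1 OR 0) -> 1
  row 11 [1011]: (1 OR 0) -> 1
  row 12 [1100]: (1 OR 1) -> 1
  row 13 [1101]: (1 OR 1) -> 1
  row 14 [1110]: (1 OR 1) -> 1
  row 15 [1111]: (1 OR 1) -> 1
Full result column, 4 rows per line (P1,P2 fixed per line; P3,P4 runs 00..11 left to right):
  rows 0-3 [P1,P2=00]: 0000  = hex 0
  rows 4-7 [P1,P2=01]: 1111  = hex F
  rows 8-11 [P1,P2=10]: 1111  = hex F
  rows 12-15 [P1,P2=11]: 1111  = hex F
Output column (row 0 .. row 15) = 0000111111111111
Output column grouped in 4s = 0000 1111 1111 1111 = 0x0FFF
Convert to decimal digit by digit (value = value*16 + digit):
  0 -> 0
  0*16 + 15 (F) = 15
  15*16 + 15 (F) = 255
  255*16 + 15 (F) = 4095
Decimal = 4095

4095


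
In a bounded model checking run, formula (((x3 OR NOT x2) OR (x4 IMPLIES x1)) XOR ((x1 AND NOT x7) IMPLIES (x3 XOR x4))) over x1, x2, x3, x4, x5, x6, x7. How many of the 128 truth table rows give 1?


Formula: (((x3 OR NOT x2) OR (x4 IMPLIES x1)) XOR ((x1 AND NOT x7) IMPLIES (x3 XOR x4))) over 7 vars (128 rows)
Evaluate each row (x1, x2, x3, x4, x5, x6, x7 as bits, MSB first):
  row 0 [0000000]: (((0 OR NOT 0) OR (0 IMPLIES 0)) XOR ((0 AND NOT 0) IMPLIES (0 XOR 0))) -> 0
  row 1 [0000001]: (((0 OR NOT 0) OR (0 IMPLIES 0)) XOR ((0 AND NOT 1) IMPLIES (0 XOR 0))) -> 0
  row 2 [0000010]: (((0 OR NOT 0) OR (0 IMPLIES 0)) XOR ((0 AND NOT 0) IMPLIES (0 XOR 0))) -> 0
  row 3 [0000011]: (((0 OR NOT 0) OR (0 IMPLIES 0)) XOR ((0 AND NOT 1) IMPLIES (0 XOR 0))) -> 0
  row 4 [0000100]: (((0 OR NOT 0) OR (0 IMPLIES 0)) XOR ((0 AND NOT 0) IMPLIES (0 XOR 0))) -> 0
  (every remaining row is evaluated the same way; all 128 results are listed next)
Full result column, 8 rows per line (x1,x2,x3,x4 fixed per line; x5,x6,x7 runs 000..111 left to right):
  rows 0-7 [x1,x2,x3,x4=0000]: 00000000  (ones: 0)
  rows 8-15 [x1,x2,x3,x4=0001]: 00000000  (ones: 0)
  rows 16-23 [x1,x2,x3,x4=0010]: 00000000  (ones: 0)
  rows 24-31 [x1,x2,x3,x4=0011]: 00000000  (ones: 0)
  rows 32-39 [x1,x2,x3,x4=0100]: 00000000  (ones: 0)
  rows 40-47 [x1,x2,x3,x4=0101]: 11111111  (ones: 8)
  rows 48-55 [x1,x2,x3,x4=0110]: 00000000  (ones: 0)
  rows 56-63 [x1,x2,x3,x4=0111]: 00000000  (ones: 0)
  rows 64-71 [x1,x2,x3,x4=1000]: 10101010  (ones: 4)
  rows 72-79 [x1,x2,x3,x4=1001]: 00000000  (ones: 0)
  rows 80-87 [x1,x2,x3,x4=1010]: 00000000  (ones: 0)
  rows 88-95 [x1,x2,x3,x4=1011]: 10101010  (ones: 4)
  rows 96-103 [x1,x2,x3,x4=1100]: 10101010  (ones: 4)
  rows 104-111 [x1,x2,x3,x4=1101]: 00000000  (ones: 0)
  rows 112-119 [x1,x2,x3,x4=1110]: 00000000  (ones: 0)
  rows 120-127 [x1,x2,x3,x4=1111]: 10101010  (ones: 4)
Count of 1-rows = 0+0+0+0+0+8+0+0+4+0+0+4+4+0+0+4 = 24

24


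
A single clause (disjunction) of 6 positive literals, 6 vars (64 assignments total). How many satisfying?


Step 1: Total=2^6=64
Step 2: Unsat when all 6 false: 2^0=1
Step 3: Sat=64-1=63

63


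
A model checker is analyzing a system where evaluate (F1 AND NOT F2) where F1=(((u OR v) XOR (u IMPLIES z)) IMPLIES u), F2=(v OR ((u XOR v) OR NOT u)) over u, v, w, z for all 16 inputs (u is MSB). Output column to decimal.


F1 = (((u OR v) XOR (u IMPLIES z)) IMPLIES u)
F2 = (v OR ((u XOR v) OR NOT u))
Counterexample to F1=>F2 is where F1=1 and F2=0.
Evaluate each row (bits = u,v,w,z, MSB first):
  row 0 [0000]: F1=0 F2=1 -> F1&~F2 -> 0
  row 1 [0001]: F1=0 F2=1 -> F1&~F2 -> 0
  row 2 [0010]: F1=0 F2=1 -> F1&~F2 -> 0
  row 3 [0011]: F1=0 F2=1 -> F1&~F2 -> 0
  row 4 [0100]: F1=1 F2=1 -> F1&~F2 -> 0
  row 5 [0101]: F1=1 F2=1 -> F1&~F2 -> 0
  row 6 [0110]: F1=1 F2=1 -> F1&~F2 -> 0
  row 7 [0111]: F1=1 F2=1 -> F1&~F2 -> 0
  row 8 [1000]: F1=1 F2=1 -> F1&~F2 -> 0
  row 9 [1001]: F1=1 F2=1 -> F1&~F2 -> 0
  row 10 [1010]: F1=1 F2=1 -> F1&~F2 -> 0
  row 11 [1011]: F1=1 F2=1 -> F1&~F2 -> 0
  row 12 [1100]: F1=1 F2=1 -> F1&~F2 -> 0
  row 13 [1101]: F1=1 F2=1 -> F1&~F2 -> 0
  row 14 [1110]: F1=1 F2=1 -> F1&~F2 -> 0
  row 15 [1111]: F1=1 F2=1 -> F1&~F2 -> 0
Full result column, 4 rows per line (u,v fixed per line; w,z runs 00..11 left to right):
  rows 0-3 [u,v=00]: 0000  = hex 0
  rows 4-7 [u,v=01]: 0000  = hex 0
  rows 8-11 [u,v=10]: 0000  = hex 0
  rows 12-15 [u,v=11]: 0000  = hex 0
Counterexample vector (row 0 .. row 15) = 0000000000000000
Output column grouped in 4s = 0000 0000 0000 0000 = 0x0000
Convert to decimal digit by digit (value = value*16 + digit):
  0 -> 0
  0*16 + 0 = 0
  0*16 + 0 = 0
  0*16 + 0 = 0
Decimal = 0

0


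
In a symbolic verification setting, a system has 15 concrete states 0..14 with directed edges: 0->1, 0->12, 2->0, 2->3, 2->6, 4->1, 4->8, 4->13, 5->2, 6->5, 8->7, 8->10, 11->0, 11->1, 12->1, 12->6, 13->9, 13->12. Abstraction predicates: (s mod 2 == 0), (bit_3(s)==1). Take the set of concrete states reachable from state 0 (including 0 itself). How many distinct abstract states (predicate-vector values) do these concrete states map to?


BFS from 0:
Concrete reachable: {0, 1, 2, 3, 5, 6, 12}
Abstract via predicates (s mod 2 == 0), (bit_3(s)==1):
  (0,0) <- {1, 3, 5}
  (1,0) <- {0, 2, 6}
  (1,1) <- {12}
Distinct abstract states = 3

3


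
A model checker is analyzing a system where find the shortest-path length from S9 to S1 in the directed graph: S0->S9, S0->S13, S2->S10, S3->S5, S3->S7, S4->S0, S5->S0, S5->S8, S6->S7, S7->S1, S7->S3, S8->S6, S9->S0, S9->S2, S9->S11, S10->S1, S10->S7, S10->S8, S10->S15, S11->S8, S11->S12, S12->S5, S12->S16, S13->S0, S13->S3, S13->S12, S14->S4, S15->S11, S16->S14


BFS layer-by-layer from S9:
  dist 0: {S9}
  dist 1: {S0, S2, S11}
  dist 2: {S8, S10, S12, S13}
  dist 3: {S1, S3, S5, S6, S7, S15, S16}
  -> S1 reached at distance 3
Shortest path length = 3

3


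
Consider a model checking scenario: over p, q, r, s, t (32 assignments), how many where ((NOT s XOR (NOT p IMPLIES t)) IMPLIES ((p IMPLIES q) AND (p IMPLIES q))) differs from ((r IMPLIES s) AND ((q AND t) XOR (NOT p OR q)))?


F1 = ((NOT s XOR (NOT p IMPLIES t)) IMPLIES ((p IMPLIES q) AND (p IMPLIES q)))
F2 = ((r IMPLIES s) AND ((q AND t) XOR (NOT p OR q)))
Evaluate both on each of 32 rows (bits = p,q,r,s,t):
  row 0 [00000]: F1=1 F2=1 -> 0
  row 1 [00001]: F1=1 F2=1 -> 0
  row 2 [00010]: F1=1 F2=1 -> 0
  row 3 [00011]: F1=1 F2=1 -> 0
  row 4 [00100]: F1=1 F2=0 (differ) -> 1
  row 5 [00101]: F1=1 F2=0 (differ) -> 1
  row 6 [00110]: F1=1 F2=1 -> 0
  row 7 [00111]: F1=1 F2=1 -> 0
  row 8 [01000]: F1=1 F2=1 -> 0
  row 9 [01001]: F1=1 F2=0 (differ) -> 1
  row 10 [01010]: F1=1 F2=1 -> 0
  row 11 [01011]: F1=1 F2=0 (differ) -> 1
  row 12 [01100]: F1=1 F2=0 (differ) -> 1
  row 13 [01101]: F1=1 F2=0 (differ) -> 1
  row 14 [01110]: F1=1 F2=1 -> 0
  row 15 [01111]: F1=1 F2=0 (differ) -> 1
  row 16 [10000]: F1=1 F2=0 (differ) -> 1
  row 17 [10001]: F1=1 F2=0 (differ) -> 1
  row 18 [10010]: F1=0 F2=0 -> 0
  row 19 [10011]: F1=0 F2=0 -> 0
  row 20 [10100]: F1=1 F2=0 (differ) -> 1
  row 21 [10101]: F1=1 F2=0 (differ) -> 1
  row 22 [10110]: F1=0 F2=0 -> 0
  row 23 [10111]: F1=0 F2=0 -> 0
  row 24 [11000]: F1=1 F2=1 -> 0
  row 25 [11001]: F1=1 F2=0 (differ) -> 1
  row 26 [11010]: F1=1 F2=1 -> 0
  row 27 [11011]: F1=1 F2=0 (differ) -> 1
  row 28 [11100]: F1=1 F2=0 (differ) -> 1
  row 29 [11101]: F1=1 F2=0 (differ) -> 1
  row 30 [11110]: F1=1 F2=1 -> 0
  row 31 [11111]: F1=1 F2=0 (differ) -> 1
Full result column, 8 rows per line (p,q fixed per line; r,s,t runs 000..111 left to right):
  rows 0-7 [p,q=00]: 00001100  (ones: 2)
  rows 8-15 [p,q=01]: 01011101  (ones: 5)
  rows 16-23 [p,q=10]: 11001100  (ones: 4)
  rows 24-31 [p,q=11]: 01011101  (ones: 5)
Disagreements = 2+5+4+5 = 16

16


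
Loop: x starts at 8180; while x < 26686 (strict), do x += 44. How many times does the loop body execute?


Step 1: x goes from 8180 toward 26686 by 44; the body runs while x<26686, so iterations = ceil((bound-start)/step)
Step 2: Distance=18506
Step 3: ceil(18506/44)=421

421


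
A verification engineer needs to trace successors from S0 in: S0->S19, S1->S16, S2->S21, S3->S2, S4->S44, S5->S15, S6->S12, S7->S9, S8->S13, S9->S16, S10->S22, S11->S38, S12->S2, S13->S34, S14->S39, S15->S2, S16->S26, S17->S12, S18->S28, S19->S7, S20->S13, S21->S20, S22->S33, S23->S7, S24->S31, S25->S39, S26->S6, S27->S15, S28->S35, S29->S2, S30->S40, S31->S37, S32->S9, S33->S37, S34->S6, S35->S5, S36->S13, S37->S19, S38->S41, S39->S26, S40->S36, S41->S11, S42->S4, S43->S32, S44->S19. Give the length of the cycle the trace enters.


Trace from S0 until a state repeats:
  S0 -> S19 -> S7 -> S9 -> S16 -> S26 -> S6 -> S12 -> S2 -> S21 -> S20 -> S13 -> S34 -> S6
S6 first seen at step 6, revisited at step 13.
Cycle length = 13 - 6 = 7

7


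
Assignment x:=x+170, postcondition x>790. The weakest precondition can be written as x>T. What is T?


Formula: wp(x:=E, P) = P[E/x] (substitute E for x in postcondition)
Step 1: Postcondition: x>790
Step 2: Substitute x+170 for x: x+170>790
Step 3: Solve for x: x > 790-170 = 620

620


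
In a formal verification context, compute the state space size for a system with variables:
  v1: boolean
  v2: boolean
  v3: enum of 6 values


State space = product of domain sizes of all variables.
Domain sizes:
  v1 (boolean): 2
  v2 (boolean): 2
  v3 (enum of 6 values): 6
Product = 2 * 2 * 6 = 24

24


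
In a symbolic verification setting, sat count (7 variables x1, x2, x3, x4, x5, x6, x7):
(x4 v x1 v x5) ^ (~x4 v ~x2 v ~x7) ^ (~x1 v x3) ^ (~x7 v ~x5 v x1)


CNF with 4 clauses over 7 vars (128 assignments).
An assignment satisfies CNF iff every clause has >=1 true literal.
Check each row (bits = x1,x2,x3,x4,x5,x6,x7; clause T/F shown):
  row 0 [0000000]: clauses=FTTT -> 0
  row 1 [0000001]: clauses=FTTT -> 0
  row 2 [0000010]: clauses=FTTT -> 0
  row 3 [0000011]: clauses=FTTT -> 0
  row 4 [0000100]: clauses=TTTT -> 1
  (every remaining row is evaluated the same way; all 128 results are listed next)
Full result column, 8 rows per line (x1,x2,x3,x4 fixed per line; x5,x6,x7 runs 000..111 left to right):
  rows 0-7 [x1,x2,x3,x4=0000]: 00001010  (ones: 2)
  rows 8-15 [x1,x2,x3,x4=0001]: 11111010  (ones: 6)
  rows 16-23 [x1,x2,x3,x4=0010]: 00001010  (ones: 2)
  rows 24-31 [x1,x2,x3,x4=0011]: 11111010  (ones: 6)
  rows 32-39 [x1,x2,x3,x4=0100]: 00001010  (ones: 2)
  rows 40-47 [x1,x2,x3,x4=0101]: 10101010  (ones: 4)
  rows 48-55 [x1,x2,x3,x4=0110]: 00001010  (ones: 2)
  rows 56-63 [x1,x2,x3,x4=0111]: 10101010  (ones: 4)
  rows 64-71 [x1,x2,x3,x4=1000]: 00000000  (ones: 0)
  rows 72-79 [x1,x2,x3,x4=1001]: 00000000  (ones: 0)
  rows 80-87 [x1,x2,x3,x4=1010]: 11111111  (ones: 8)
  rows 88-95 [x1,x2,x3,x4=1011]: 11111111  (ones: 8)
  rows 96-103 [x1,x2,x3,x4=1100]: 00000000  (ones: 0)
  rows 104-111 [x1,x2,x3,x4=1101]: 00000000  (ones: 0)
  rows 112-119 [x1,x2,x3,x4=1110]: 11111111  (ones: 8)
  rows 120-127 [x1,x2,x3,x4=1111]: 10101010  (ones: 4)
Satisfying assignments = 2+6+2+6+2+4+2+4+0+0+8+8+0+0+8+4 = 56

56


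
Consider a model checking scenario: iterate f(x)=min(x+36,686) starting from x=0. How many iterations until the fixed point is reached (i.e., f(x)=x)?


Step 1: x=0, cap=686, increment=36
Step 2: x grows by 36 each step until capped at 686; fixed point is x=686
Step 3: iterations = ceil(686/36) = 20

20


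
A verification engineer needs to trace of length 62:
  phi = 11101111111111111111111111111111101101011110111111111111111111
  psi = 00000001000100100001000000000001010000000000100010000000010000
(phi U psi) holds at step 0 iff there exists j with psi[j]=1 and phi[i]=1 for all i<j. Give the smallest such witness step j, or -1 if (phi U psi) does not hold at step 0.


(phi U psi) at 0: need smallest j with psi[j]=1 and phi[i]=1 for all i in [0,j).
Scan from step 0:
  step 0: phi=1, psi=0 -> continue
  step 1: phi=1, psi=0 -> continue
  step 2: phi=1, psi=0 -> continue
  step 3: phi=0 -> phi-prefix broken from here
  step 7: psi=1 but phi already failed -> not a witness
  step 11: psi=1 but phi already failed -> not a witness
  step 14: psi=1 but phi already failed -> not a witness
  step 19: psi=1 but phi already failed -> not a witness
  step 31: psi=1 but phi already failed -> not a witness
  step 33: psi=1 but phi already failed -> not a witness
  step 44: psi=1 but phi already failed -> not a witness
  step 48: psi=1 but phi already failed -> not a witness
  step 57: psi=1 but phi already failed -> not a witness
  end of trace: no witness -> -1
Witness step = -1

-1


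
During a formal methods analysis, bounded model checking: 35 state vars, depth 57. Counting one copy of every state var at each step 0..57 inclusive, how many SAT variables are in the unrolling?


BMC unrolls to depth k, creating one copy of each state var for steps 0..k.
Step count = 57 + 1 = 58 (steps 0 through 57)
Vars per step = 35
Total = 35 * 58 = 2030

2030


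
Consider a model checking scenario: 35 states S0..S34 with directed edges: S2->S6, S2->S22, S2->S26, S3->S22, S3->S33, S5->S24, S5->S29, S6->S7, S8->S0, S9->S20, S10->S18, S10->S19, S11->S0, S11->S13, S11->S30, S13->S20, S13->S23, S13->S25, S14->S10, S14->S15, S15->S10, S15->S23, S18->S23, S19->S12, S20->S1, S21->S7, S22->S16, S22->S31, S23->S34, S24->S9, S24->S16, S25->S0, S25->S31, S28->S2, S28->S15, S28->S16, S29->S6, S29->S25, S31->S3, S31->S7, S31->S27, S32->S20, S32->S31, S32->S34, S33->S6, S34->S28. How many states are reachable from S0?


BFS from S0:
  layer 0: {S0}
Reachable set: {S0}
Count = 1

1


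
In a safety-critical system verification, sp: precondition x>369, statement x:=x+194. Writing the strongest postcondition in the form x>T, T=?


Formula: sp(P, x:=E) = exists old_x. (x = E[old_x/x]) AND P[old_x/x] (old_x is the value of x before the assignment; eliminate old_x by solving x = E[old_x/x] for old_x)
Step 1: Precondition P: x>369, i.e. old_x > 369
Step 2: Assignment gives x = old_x + 194, so old_x = x - 194
Step 3: Substitute into P: x - 194 > 369
Step 4: Simplify: x > 369+194 = 563

563


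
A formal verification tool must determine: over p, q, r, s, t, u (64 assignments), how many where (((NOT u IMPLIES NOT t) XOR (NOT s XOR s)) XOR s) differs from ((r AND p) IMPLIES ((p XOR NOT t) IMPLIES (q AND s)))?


F1 = (((NOT u IMPLIES NOT t) XOR (NOT s XOR s)) XOR s)
F2 = ((r AND p) IMPLIES ((p XOR NOT t) IMPLIES (q AND s)))
Evaluate both on each of 64 rows (bits = p,q,r,s,t,u):
  row 0 [000000]: F1=0 F2=1 (differ) -> 1
  row 1 [000001]: F1=0 F2=1 (differ) -> 1
  row 2 [000010]: F1=1 F2=1 -> 0
  row 3 [000011]: F1=0 F2=1 (differ) -> 1
  row 4 [000100]: F1=1 F2=1 -> 0
  (every remaining row is evaluated the same way; all 64 results are listed next)
Full result column, 8 rows per line (p,q,r fixed per line; s,t,u runs 000..111 left to right):
  rows 0-7 [p,q,r=000]: 11010010  (ones: 4)
  rows 8-15 [p,q,r=001]: 11010010  (ones: 4)
  rows 16-23 [p,q,r=010]: 11010010  (ones: 4)
  rows 24-31 [p,q,r=011]: 11010010  (ones: 4)
  rows 32-39 [p,q,r=100]: 11010010  (ones: 4)
  rows 40-47 [p,q,r=101]: 11100001  (ones: 4)
  rows 48-55 [p,q,r=110]: 11010010  (ones: 4)
  rows 56-63 [p,q,r=111]: 11100010  (ones: 4)
Disagreements = 4+4+4+4+4+4+4+4 = 32

32


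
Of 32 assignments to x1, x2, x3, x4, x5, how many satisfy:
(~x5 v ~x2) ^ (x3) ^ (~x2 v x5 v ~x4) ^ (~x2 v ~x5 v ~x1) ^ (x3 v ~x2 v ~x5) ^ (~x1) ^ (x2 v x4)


CNF with 7 clauses over 5 vars (32 assignments).
An assignment satisfies CNF iff every clause has >=1 true literal.
Check each row (bits = x1,x2,x3,x4,x5; clause T/F shown):
  row 0 [00000]: clauses=TFTTTTF -> 0
  row 1 [00001]: clauses=TFTTTTF -> 0
  row 2 [00010]: clauses=TFTTTTT -> 0
  row 3 [00011]: clauses=TFTTTTT -> 0
  row 4 [00100]: clauses=TTTTTTF -> 0
  row 5 [00101]: clauses=TTTTTTF -> 0
  row 6 [00110]: clauses=TTTTTTT -> 1
  row 7 [00111]: clauses=TTTTTTT -> 1
  row 8 [01000]: clauses=TFTTTTT -> 0
  row 9 [01001]: clauses=FFTTFTT -> 0
  row 10 [01010]: clauses=TFFTTTT -> 0
  row 11 [01011]: clauses=FFTTFTT -> 0
  row 12 [01100]: clauses=TTTTTTT -> 1
  row 13 [01101]: clauses=FTTTTTT -> 0
  row 14 [01110]: clauses=TTFTTTT -> 0
  row 15 [01111]: clauses=FTTTTTT -> 0
  row 16 [10000]: clauses=TFTTTFF -> 0
  row 17 [10001]: clauses=TFTTTFF -> 0
  row 18 [10010]: clauses=TFTTTFT -> 0
  row 19 [10011]: clauses=TFTTTFT -> 0
  row 20 [10100]: clauses=TTTTTFF -> 0
  row 21 [10101]: clauses=TTTTTFF -> 0
  row 22 [10110]: clauses=TTTTTFT -> 0
  row 23 [10111]: clauses=TTTTTFT -> 0
  row 24 [11000]: clauses=TFTTTFT -> 0
  row 25 [11001]: clauses=FFTFFFT -> 0
  row 26 [11010]: clauses=TFFTTFT -> 0
  row 27 [11011]: clauses=FFTFFFT -> 0
  row 28 [11100]: clauses=TTTTTFT -> 0
  row 29 [11101]: clauses=FTTFTFT -> 0
  row 30 [11110]: clauses=TTFTTFT -> 0
  row 31 [11111]: clauses=FTTFTFT -> 0
Full result column, 8 rows per line (x1,x2 fixed per line; x3,x4,x5 runs 000..111 left to right):
  rows 0-7 [x1,x2=00]: 00000011  (ones: 2)
  rows 8-15 [x1,x2=01]: 00001000  (ones: 1)
  rows 16-23 [x1,x2=10]: 00000000  (ones: 0)
  rows 24-31 [x1,x2=11]: 00000000  (ones: 0)
Satisfying assignments = 2+1+0+0 = 3

3


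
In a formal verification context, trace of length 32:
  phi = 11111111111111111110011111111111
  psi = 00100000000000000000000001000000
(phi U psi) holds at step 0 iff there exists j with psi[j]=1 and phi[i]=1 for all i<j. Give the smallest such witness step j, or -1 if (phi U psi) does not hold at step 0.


(phi U psi) at 0: need smallest j with psi[j]=1 and phi[i]=1 for all i in [0,j).
Scan from step 0:
  step 0: phi=1, psi=0 -> continue
  step 1: phi=1, psi=0 -> continue
  step 2: psi=1 and phi held for [0,2) -> witness found
Witness step = 2

2


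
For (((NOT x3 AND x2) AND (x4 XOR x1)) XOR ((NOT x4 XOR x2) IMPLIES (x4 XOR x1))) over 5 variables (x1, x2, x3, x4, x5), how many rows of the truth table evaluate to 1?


Formula: (((NOT x3 AND x2) AND (x4 XOR x1)) XOR ((NOT x4 XOR x2) IMPLIES (x4 XOR x1))) over 5 vars (32 rows)
Evaluate each row (x1, x2, x3, x4, x5 as bits, MSB first):
  row 0 [00000]: (((NOT 0 AND 0) AND (0 XOR 0)) XOR ((NOT 0 XOR 0) IMPLIES (0 XOR 0))) -> 0
  row 1 [00001]: (((NOT 0 AND 0) AND (0 XOR 0)) XOR ((NOT 0 XOR 0) IMPLIES (0 XOR 0))) -> 0
  row 2 [00010]: (((NOT 0 AND 0) AND (1 XOR 0)) XOR ((NOT 1 XOR 0) IMPLIES (1 XOR 0))) -> 1
  row 3 [00011]: (((NOT 0 AND 0) AND (1 XOR 0)) XOR ((NOT 1 XOR 0) IMPLIES (1 XOR 0))) -> 1
  row 4 [00100]: (((NOT 1 AND 0) AND (0 XOR 0)) XOR ((NOT 0 XOR 0) IMPLIES (0 XOR 0))) -> 0
  row 5 [00101]: (((NOT 1 AND 0) AND (0 XOR 0)) XOR ((NOT 0 XOR 0) IMPLIES (0 XOR 0))) -> 0
  row 6 [00110]: (((NOT 1 AND 0) AND (1 XOR 0)) XOR ((NOT 1 XOR 0) IMPLIES (1 XOR 0))) -> 1
  row 7 [00111]: (((NOT 1 AND 0) AND (1 XOR 0)) XOR ((NOT 1 XOR 0) IMPLIES (1 XOR 0))) -> 1
  row 8 [01000]: (((NOT 0 AND 1) AND (0 XOR 0)) XOR ((NOT 0 XOR 1) IMPLIES (0 XOR 0))) -> 1
  row 9 [01001]: (((NOT 0 AND 1) AND (0 XOR 0)) XOR ((NOT 0 XOR 1) IMPLIES (0 XOR 0))) -> 1
  row 10 [01010]: (((NOT 0 AND 1) AND (1 XOR 0)) XOR ((NOT 1 XOR 1) IMPLIES (1 XOR 0))) -> 0
  row 11 [01011]: (((NOT 0 AND 1) AND (1 XOR 0)) XOR ((NOT 1 XOR 1) IMPLIES (1 XOR 0))) -> 0
  row 12 [01100]: (((NOT 1 AND 1) AND (0 XOR 0)) XOR ((NOT 0 XOR 1) IMPLIES (0 XOR 0))) -> 1
  row 13 [01101]: (((NOT 1 AND 1) AND (0 XOR 0)) XOR ((NOT 0 XOR 1) IMPLIES (0 XOR 0))) -> 1
  row 14 [01110]: (((NOT 1 AND 1) AND (1 XOR 0)) XOR ((NOT 1 XOR 1) IMPLIES (1 XOR 0))) -> 1
  row 15 [01111]: (((NOT 1 AND 1) AND (1 XOR 0)) XOR ((NOT 1 XOR 1) IMPLIES (1 XOR 0))) -> 1
  row 16 [10000]: (((NOT 0 AND 0) AND (0 XOR 1)) XOR ((NOT 0 XOR 0) IMPLIES (0 XOR 1))) -> 1
  row 17 [10001]: (((NOT 0 AND 0) AND (0 XOR 1)) XOR ((NOT 0 XOR 0) IMPLIES (0 XOR 1))) -> 1
  row 18 [10010]: (((NOT 0 AND 0) AND (1 XOR 1)) XOR ((NOT 1 XOR 0) IMPLIES (1 XOR 1))) -> 1
  row 19 [10011]: (((NOT 0 AND 0) AND (1 XOR 1)) XOR ((NOT 1 XOR 0) IMPLIES (1 XOR 1))) -> 1
  row 20 [10100]: (((NOT 1 AND 0) AND (0 XOR 1)) XOR ((NOT 0 XOR 0) IMPLIES (0 XOR 1))) -> 1
  row 21 [10101]: (((NOT 1 AND 0) AND (0 XOR 1)) XOR ((NOT 0 XOR 0) IMPLIES (0 XOR 1))) -> 1
  row 22 [10110]: (((NOT 1 AND 0) AND (1 XOR 1)) XOR ((NOT 1 XOR 0) IMPLIES (1 XOR 1))) -> 1
  row 23 [10111]: (((NOT 1 AND 0) AND (1 XOR 1)) XOR ((NOT 1 XOR 0) IMPLIES (1 XOR 1))) -> 1
  row 24 [11000]: (((NOT 0 AND 1) AND (0 XOR 1)) XOR ((NOT 0 XOR 1) IMPLIES (0 XOR 1))) -> 0
  row 25 [11001]: (((NOT 0 AND 1) AND (0 XOR 1)) XOR ((NOT 0 XOR 1) IMPLIES (0 XOR 1))) -> 0
  row 26 [11010]: (((NOT 0 AND 1) AND (1 XOR 1)) XOR ((NOT 1 XOR 1) IMPLIES (1 XOR 1))) -> 0
  row 27 [11011]: (((NOT 0 AND 1) AND (1 XOR 1)) XOR ((NOT 1 XOR 1) IMPLIES (1 XOR 1))) -> 0
  row 28 [11100]: (((NOT 1 AND 1) AND (0 XOR 1)) XOR ((NOT 0 XOR 1) IMPLIES (0 XOR 1))) -> 1
  row 29 [11101]: (((NOT 1 AND 1) AND (0 XOR 1)) XOR ((NOT 0 XOR 1) IMPLIES (0 XOR 1))) -> 1
  row 30 [11110]: (((NOT 1 AND 1) AND (1 XOR 1)) XOR ((NOT 1 XOR 1) IMPLIES (1 XOR 1))) -> 0
  row 31 [11111]: (((NOT 1 AND 1) AND (1 XOR 1)) XOR ((NOT 1 XOR 1) IMPLIES (1 XOR 1))) -> 0
Full result column, 8 rows per line (x1,x2 fixed per line; x3,x4,x5 runs 000..111 left to right):
  rows 0-7 [x1,x2=00]: 00110011  (ones: 4)
  rows 8-15 [x1,x2=01]: 11001111  (ones: 6)
  rows 16-23 [x1,x2=10]: 11111111  (ones: 8)
  rows 24-31 [x1,x2=11]: 00001100  (ones: 2)
Count of 1-rows = 4+6+8+2 = 20

20


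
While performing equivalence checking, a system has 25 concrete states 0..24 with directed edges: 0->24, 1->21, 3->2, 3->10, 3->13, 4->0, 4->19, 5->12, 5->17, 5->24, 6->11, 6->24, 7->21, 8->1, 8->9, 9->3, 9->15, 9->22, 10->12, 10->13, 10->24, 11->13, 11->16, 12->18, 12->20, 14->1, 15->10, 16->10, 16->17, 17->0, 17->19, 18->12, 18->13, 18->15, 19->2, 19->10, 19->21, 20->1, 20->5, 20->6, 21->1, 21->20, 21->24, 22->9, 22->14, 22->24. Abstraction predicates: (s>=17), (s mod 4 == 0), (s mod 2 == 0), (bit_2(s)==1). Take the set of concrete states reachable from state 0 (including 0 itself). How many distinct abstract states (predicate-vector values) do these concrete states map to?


BFS from 0:
Concrete reachable: {0, 24}
Abstract via predicates (s>=17), (s mod 4 == 0), (s mod 2 == 0), (bit_2(s)==1):
  (0,1,1,0) <- {0}
  (1,1,1,0) <- {24}
Distinct abstract states = 2

2


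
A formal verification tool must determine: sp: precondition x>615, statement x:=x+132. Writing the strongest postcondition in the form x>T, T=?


Formula: sp(P, x:=E) = exists old_x. (x = E[old_x/x]) AND P[old_x/x] (old_x is the value of x before the assignment; eliminate old_x by solving x = E[old_x/x] for old_x)
Step 1: Precondition P: x>615, i.e. old_x > 615
Step 2: Assignment gives x = old_x + 132, so old_x = x - 132
Step 3: Substitute into P: x - 132 > 615
Step 4: Simplify: x > 615+132 = 747

747


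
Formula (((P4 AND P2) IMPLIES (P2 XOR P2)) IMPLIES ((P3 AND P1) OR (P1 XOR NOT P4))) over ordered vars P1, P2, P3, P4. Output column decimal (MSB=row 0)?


Formula: (((P4 AND P2) IMPLIES (P2 XOR P2)) IMPLIES ((P3 AND P1) OR (P1 XOR NOT P4))) over P1, P2, P3, P4 (16 rows)
Evaluate each row (bits = P1,P2,P3,P4, MSB first):
  row 0 [0000]: (((0 AND 0) IMPLIES (0 XOR 0)) IMPLIES ((0 AND 0) OR (0 XOR NOT 0))) -> 1
  row 1 [0001]: (((1 AND 0) IMPLIES (0 XOR 0)) IMPLIES ((0 AND 0) OR (0 XOR NOT 1))) -> 0
  row 2 [0010]: (((0 AND 0) IMPLIES (0 XOR 0)) IMPLIES ((1 AND 0) OR (0 XOR NOT 0))) -> 1
  row 3 [0011]: (((1 AND 0) IMPLIES (0 XOR 0)) IMPLIES ((1 AND 0) OR (0 XOR NOT 1))) -> 0
  row 4 [0100]: (((0 AND 1) IMPLIES (1 XOR 1)) IMPLIES ((0 AND 0) OR (0 XOR NOT 0))) -> 1
  row 5 [0101]: (((1 AND 1) IMPLIES (1 XOR 1)) IMPLIES ((0 AND 0) OR (0 XOR NOT 1))) -> 1
  row 6 [0110]: (((0 AND 1) IMPLIES (1 XOR 1)) IMPLIES ((1 AND 0) OR (0 XOR NOT 0))) -> 1
  row 7 [0111]: (((1 AND 1) IMPLIES (1 XOR 1)) IMPLIES ((1 AND 0) OR (0 XOR NOT 1))) -> 1
  row 8 [1000]: (((0 AND 0) IMPLIES (0 XOR 0)) IMPLIES ((0 AND 1) OR (1 XOR NOT 0))) -> 0
  row 9 [1001]: (((1 AND 0) IMPLIES (0 XOR 0)) IMPLIES ((0 AND 1) OR (1 XOR NOT 1))) -> 1
  row 10 [1010]: (((0 AND 0) IMPLIES (0 XOR 0)) IMPLIES ((1 AND 1) OR (1 XOR NOT 0))) -> 1
  row 11 [1011]: (((1 AND 0) IMPLIES (0 XOR 0)) IMPLIES ((1 AND 1) OR (1 XOR NOT 1))) -> 1
  row 12 [1100]: (((0 AND 1) IMPLIES (1 XOR 1)) IMPLIES ((0 AND 1) OR (1 XOR NOT 0))) -> 0
  row 13 [1101]: (((1 AND 1) IMPLIES (1 XOR 1)) IMPLIES ((0 AND 1) OR (1 XOR NOT 1))) -> 1
  row 14 [1110]: (((0 AND 1) IMPLIES (1 XOR 1)) IMPLIES ((1 AND 1) OR (1 XOR NOT 0))) -> 1
  row 15 [1111]: (((1 AND 1) IMPLIES (1 XOR 1)) IMPLIES ((1 AND 1) OR (1 XOR NOT 1))) -> 1
Full result column, 4 rows per line (P1,P2 fixed per line; P3,P4 runs 00..11 left to right):
  rows 0-3 [P1,P2=00]: 1010  = hex A
  rows 4-7 [P1,P2=01]: 1111  = hex F
  rows 8-11 [P1,P2=10]: 0111  = hex 7
  rows 12-15 [P1,P2=11]: 0111  = hex 7
Output column (row 0 .. row 15) = 1010111101110111
Output column grouped in 4s = 1010 1111 0111 0111 = 0xAF77
Convert to decimal digit by digit (value = value*16 + digit):
  A -> 10
  10*16 + 15 (F) = 175
  175*16 + 7 = 2807
  2807*16 + 7 = 44919
Decimal = 44919

44919


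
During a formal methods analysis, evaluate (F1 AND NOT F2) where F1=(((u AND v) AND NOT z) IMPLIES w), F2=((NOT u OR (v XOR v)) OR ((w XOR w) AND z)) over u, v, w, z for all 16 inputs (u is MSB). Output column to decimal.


F1 = (((u AND v) AND NOT z) IMPLIES w)
F2 = ((NOT u OR (v XOR v)) OR ((w XOR w) AND z))
Counterexample to F1=>F2 is where F1=1 and F2=0.
Evaluate each row (bits = u,v,w,z, MSB first):
  row 0 [0000]: F1=1 F2=1 -> F1&~F2 -> 0
  row 1 [0001]: F1=1 F2=1 -> F1&~F2 -> 0
  row 2 [0010]: F1=1 F2=1 -> F1&~F2 -> 0
  row 3 [0011]: F1=1 F2=1 -> F1&~F2 -> 0
  row 4 [0100]: F1=1 F2=1 -> F1&~F2 -> 0
  row 5 [0101]: F1=1 F2=1 -> F1&~F2 -> 0
  row 6 [0110]: F1=1 F2=1 -> F1&~F2 -> 0
  row 7 [0111]: F1=1 F2=1 -> F1&~F2 -> 0
  row 8 [1000]: F1=1 F2=0 -> F1&~F2 -> 1
  row 9 [1001]: F1=1 F2=0 -> F1&~F2 -> 1
  row 10 [1010]: F1=1 F2=0 -> F1&~F2 -> 1
  row 11 [1011]: F1=1 F2=0 -> F1&~F2 -> 1
  row 12 [1100]: F1=0 F2=0 -> F1&~F2 -> 0
  row 13 [1101]: F1=1 F2=0 -> F1&~F2 -> 1
  row 14 [1110]: F1=1 F2=0 -> F1&~F2 -> 1
  row 15 [1111]: F1=1 F2=0 -> F1&~F2 -> 1
Full result column, 4 rows per line (u,v fixed per line; w,z runs 00..11 left to right):
  rows 0-3 [u,v=00]: 0000  = hex 0
  rows 4-7 [u,v=01]: 0000  = hex 0
  rows 8-11 [u,v=10]: 1111  = hex F
  rows 12-15 [u,v=11]: 0111  = hex 7
Counterexample vector (row 0 .. row 15) = 0000000011110111
Output column grouped in 4s = 0000 0000 1111 0111 = 0x00F7
Convert to decimal digit by digit (value = value*16 + digit):
  0 -> 0
  0*16 + 0 = 0
  0*16 + 15 (F) = 15
  15*16 + 7 = 247
Decimal = 247

247


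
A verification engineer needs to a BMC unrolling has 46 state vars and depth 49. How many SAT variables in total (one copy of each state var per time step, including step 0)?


BMC unrolls to depth k, creating one copy of each state var for steps 0..k.
Step count = 49 + 1 = 50 (steps 0 through 49)
Vars per step = 46
Total = 46 * 50 = 2300

2300


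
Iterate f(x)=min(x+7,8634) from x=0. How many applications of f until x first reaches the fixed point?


Step 1: x=0, cap=8634, increment=7
Step 2: x grows by 7 each step until capped at 8634; fixed point is x=8634
Step 3: iterations = ceil(8634/7) = 1234

1234


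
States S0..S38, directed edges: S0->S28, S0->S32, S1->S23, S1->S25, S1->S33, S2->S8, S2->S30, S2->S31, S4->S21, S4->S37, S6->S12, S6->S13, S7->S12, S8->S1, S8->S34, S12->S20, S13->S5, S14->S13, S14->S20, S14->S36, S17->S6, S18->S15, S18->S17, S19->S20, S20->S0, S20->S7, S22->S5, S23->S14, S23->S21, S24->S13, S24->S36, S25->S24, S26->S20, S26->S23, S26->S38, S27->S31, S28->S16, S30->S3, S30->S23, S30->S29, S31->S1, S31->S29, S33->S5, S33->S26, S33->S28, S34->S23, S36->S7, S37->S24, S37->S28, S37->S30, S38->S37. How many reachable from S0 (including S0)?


BFS from S0:
  layer 0: {S0}
  layer 1: {S28, S32}
  layer 2: {S16}
Reachable set: {S0, S16, S28, S32}
Count = 4

4


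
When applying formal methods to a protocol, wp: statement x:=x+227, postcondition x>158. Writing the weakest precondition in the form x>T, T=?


Formula: wp(x:=E, P) = P[E/x] (substitute E for x in postcondition)
Step 1: Postcondition: x>158
Step 2: Substitute x+227 for x: x+227>158
Step 3: Solve for x: x > 158-227 = -69

-69


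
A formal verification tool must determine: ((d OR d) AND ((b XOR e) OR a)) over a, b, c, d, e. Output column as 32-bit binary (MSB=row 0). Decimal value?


Formula: ((d OR d) AND ((b XOR e) OR a)) over a, b, c, d, e (32 rows)
Evaluate each row (bits = a,b,c,d,e, MSB first):
  row 0 [00000]: ((0 OR 0) AND ((0 XOR 0) OR 0)) -> 0
  row 1 [00001]: ((0 OR 0) AND ((0 XOR 1) OR 0)) -> 0
  row 2 [00010]: ((1 OR 1) AND ((0 XOR 0) OR 0)) -> 0
  row 3 [00011]: ((1 OR 1) AND ((0 XOR 1) OR 0)) -> 1
  row 4 [00100]: ((0 OR 0) AND ((0 XOR 0) OR 0)) -> 0
  row 5 [00101]: ((0 OR 0) AND ((0 XOR 1) OR 0)) -> 0
  row 6 [00110]: ((1 OR 1) AND ((0 XOR 0) OR 0)) -> 0
  row 7 [00111]: ((1 OR 1) AND ((0 XOR 1) OR 0)) -> 1
  row 8 [01000]: ((0 OR 0) AND ((1 XOR 0) OR 0)) -> 0
  row 9 [01001]: ((0 OR 0) AND ((1 XOR 1) OR 0)) -> 0
  row 10 [01010]: ((1 OR 1) AND ((1 XOR 0) OR 0)) -> 1
  row 11 [01011]: ((1 OR 1) AND ((1 XOR 1) OR 0)) -> 0
  row 12 [01100]: ((0 OR 0) AND ((1 XOR 0) OR 0)) -> 0
  row 13 [01101]: ((0 OR 0) AND ((1 XOR 1) OR 0)) -> 0
  row 14 [01110]: ((1 OR 1) AND ((1 XOR 0) OR 0)) -> 1
  row 15 [01111]: ((1 OR 1) AND ((1 XOR 1) OR 0)) -> 0
  row 16 [10000]: ((0 OR 0) AND ((0 XOR 0) OR 1)) -> 0
  row 17 [10001]: ((0 OR 0) AND ((0 XOR 1) OR 1)) -> 0
  row 18 [10010]: ((1 OR 1) AND ((0 XOR 0) OR 1)) -> 1
  row 19 [10011]: ((1 OR 1) AND ((0 XOR 1) OR 1)) -> 1
  row 20 [10100]: ((0 OR 0) AND ((0 XOR 0) OR 1)) -> 0
  row 21 [10101]: ((0 OR 0) AND ((0 XOR 1) OR 1)) -> 0
  row 22 [10110]: ((1 OR 1) AND ((0 XOR 0) OR 1)) -> 1
  row 23 [10111]: ((1 OR 1) AND ((0 XOR 1) OR 1)) -> 1
  row 24 [11000]: ((0 OR 0) AND ((1 XOR 0) OR 1)) -> 0
  row 25 [11001]: ((0 OR 0) AND ((1 XOR 1) OR 1)) -> 0
  row 26 [11010]: ((1 OR 1) AND ((1 XOR 0) OR 1)) -> 1
  row 27 [11011]: ((1 OR 1) AND ((1 XOR 1) OR 1)) -> 1
  row 28 [11100]: ((0 OR 0) AND ((1 XOR 0) OR 1)) -> 0
  row 29 [11101]: ((0 OR 0) AND ((1 XOR 1) OR 1)) -> 0
  row 30 [11110]: ((1 OR 1) AND ((1 XOR 0) OR 1)) -> 1
  row 31 [11111]: ((1 OR 1) AND ((1 XOR 1) OR 1)) -> 1
Full result column, 4 rows per line (a,b,c fixed per line; d,e runs 00..11 left to right):
  rows 0-3 [a,b,c=000]: 0001  = hex 1
  rows 4-7 [a,b,c=001]: 0001  = hex 1
  rows 8-11 [a,b,c=010]: 0010  = hex 2
  rows 12-15 [a,b,c=011]: 0010  = hex 2
  rows 16-19 [a,b,c=100]: 0011  = hex 3
  rows 20-23 [a,b,c=101]: 0011  = hex 3
  rows 24-27 [a,b,c=110]: 0011  = hex 3
  rows 28-31 [a,b,c=111]: 0011  = hex 3
Output column (row 0 .. row 31) = 00010001001000100011001100110011
Output column grouped in 4s = 0001 0001 0010 0010 0011 0011 0011 0011 = 0x11223333
Convert to decimal digit by digit (value = value*16 + digit):
  1 -> 1
  1*16 + 1 = 17
  17*16 + 2 = 274
  274*16 + 2 = 4386
  4386*16 + 3 = 70179
  70179*16 + 3 = 1122867
  1122867*16 + 3 = 17965875
  17965875*16 + 3 = 287454003
Decimal = 287454003

287454003


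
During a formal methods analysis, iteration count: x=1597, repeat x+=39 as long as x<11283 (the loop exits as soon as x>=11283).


Step 1: x goes from 1597 toward 11283 by 39; the body runs while x<11283, so iterations = ceil((bound-start)/step)
Step 2: Distance=9686
Step 3: ceil(9686/39)=249

249
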